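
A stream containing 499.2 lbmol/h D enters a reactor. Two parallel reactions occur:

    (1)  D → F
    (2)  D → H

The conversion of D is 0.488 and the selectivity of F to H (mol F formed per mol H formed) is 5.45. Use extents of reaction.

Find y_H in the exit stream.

0.0757

Conversion of D: D consumed = 0.488 × 499.2 = 243.6 lbmol/h = 1ξ₁ + 1ξ₂.
Selectivity: 1ξ₁ / (1ξ₂) = 5.45 → ξ₁ = 5.45 ξ₂.
Substitute: (1·5.45 + 1) ξ₂ = 243.6 → ξ₂ = 37.77 lbmol/h, ξ₁ = 205.8 lbmol/h.
Outlet amounts (n = n₀ + Σ ν·ξ):
  D: 499.2 − 1(205.8) − 1(37.77) = 255.6
  F: 0 + 1(205.8) = 205.8
  H: 0 + 1(37.77) = 37.77
Total out = 499.2 lbmol/h; y_H = 37.77 / 499.2 = 0.07566.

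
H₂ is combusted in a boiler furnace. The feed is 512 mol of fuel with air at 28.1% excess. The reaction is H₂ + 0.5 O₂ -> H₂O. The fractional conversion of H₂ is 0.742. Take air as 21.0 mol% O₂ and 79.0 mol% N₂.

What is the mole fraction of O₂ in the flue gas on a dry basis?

0.0918

Stoichiometric O₂ = 0.5 × 512 = 256 mol; O₂ fed = 256 × 1.281 = 327.9 mol.
N₂ fed = 327.9 × 79/21 = 1234 mol.
Fuel reacted = 0.742 × 512 → ξ = 379.9 mol.
Outlet (n = n₀ + ν ξ):
  H₂: 512 − 1(379.9) = 132.1
  O₂: 327.9 − 0.5(379.9) = 138
  N₂: 1234 (inert)
  H₂O: 0 + 1(379.9) = 379.9
Dry total = 1504 mol; y_O₂ (dry) = 138 / 1504 = 0.09176.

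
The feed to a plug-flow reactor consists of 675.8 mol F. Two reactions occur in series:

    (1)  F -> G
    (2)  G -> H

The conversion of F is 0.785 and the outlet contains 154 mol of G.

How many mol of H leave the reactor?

377 mol

Conversion of F: F consumed = 1ξ₁ = 0.785 × 675.8 → ξ₁ = 530.5 mol.
G balance: n_G = 0 + 1ξ₁ − 1ξ₂ = 154 → ξ₂ = (1·530.5 − 154)/1 = 376.5 mol.
Outlet amounts (n = n₀ + Σ ν·ξ):
  F: 675.8 − 1(530.5) = 145.3
  G: 0 + 1(530.5) − 1(376.5) = 154
  H: 0 + 1(376.5) = 376.5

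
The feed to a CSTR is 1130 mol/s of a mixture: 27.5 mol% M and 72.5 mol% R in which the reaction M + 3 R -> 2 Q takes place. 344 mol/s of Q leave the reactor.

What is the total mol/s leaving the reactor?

786 mol/s

For Q: n = n₀ + 2ξ → 344 = 0 + 2ξ, giving ξ = 172 mol/s.
Outlet amounts (n = n₀ + ν ξ):
  M: 310.8 − 1(172) = 138.8
  R: 819.2 − 3(172) = 303.2
  Q: 0 + 2(172) = 344
Total out = 138.8 + 303.2 + 344 = 786 mol/s.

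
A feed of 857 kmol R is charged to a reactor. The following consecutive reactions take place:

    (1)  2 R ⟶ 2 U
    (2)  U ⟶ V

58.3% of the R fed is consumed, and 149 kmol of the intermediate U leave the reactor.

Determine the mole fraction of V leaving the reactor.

0.409

Conversion of R: R consumed = 2ξ₁ = 0.583 × 857 → ξ₁ = 249.8 kmol.
U balance: n_U = 0 + 2ξ₁ − 1ξ₂ = 149 → ξ₂ = (2·249.8 − 149)/1 = 350.6 kmol.
Outlet amounts (n = n₀ + Σ ν·ξ):
  R: 857 − 2(249.8) = 357.4
  U: 0 + 2(249.8) − 1(350.6) = 149
  V: 0 + 1(350.6) = 350.6
Total out = 857 kmol; y_V = 350.6 / 857 = 0.4091.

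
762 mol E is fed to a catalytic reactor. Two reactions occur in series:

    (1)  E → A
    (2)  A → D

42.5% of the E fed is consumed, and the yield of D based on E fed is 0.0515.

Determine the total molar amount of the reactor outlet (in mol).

762 mol

Conversion of E: E consumed = 1ξ₁ = 0.425 × 762 → ξ₁ = 323.8 mol.
Yield of D: 1ξ₂ / 762 = 0.0515 → ξ₂ = 39.24 mol.
Outlet amounts (n = n₀ + Σ ν·ξ):
  E: 762 − 1(323.8) = 438.2
  A: 0 + 1(323.8) − 1(39.24) = 284.6
  D: 0 + 1(39.24) = 39.24
Total out = 438.2 + 284.6 + 39.24 = 762 mol.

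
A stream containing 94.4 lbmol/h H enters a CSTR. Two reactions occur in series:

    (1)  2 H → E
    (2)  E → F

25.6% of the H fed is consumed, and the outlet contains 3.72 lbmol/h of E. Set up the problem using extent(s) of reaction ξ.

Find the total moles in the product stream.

82.3 lbmol/h

Conversion of H: H consumed = 2ξ₁ = 0.256 × 94.4 → ξ₁ = 12.08 lbmol/h.
E balance: n_E = 0 + 1ξ₁ − 1ξ₂ = 3.72 → ξ₂ = (1·12.08 − 3.72)/1 = 8.363 lbmol/h.
Outlet amounts (n = n₀ + Σ ν·ξ):
  H: 94.4 − 2(12.08) = 70.23
  E: 0 + 1(12.08) − 1(8.363) = 3.72
  F: 0 + 1(8.363) = 8.363
Total out = 70.23 + 3.72 + 8.363 = 82.32 lbmol/h.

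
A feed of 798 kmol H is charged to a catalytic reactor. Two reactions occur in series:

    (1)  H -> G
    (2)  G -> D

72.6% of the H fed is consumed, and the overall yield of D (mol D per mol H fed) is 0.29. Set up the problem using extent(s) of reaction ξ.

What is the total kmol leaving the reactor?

Conversion of H: H consumed = 1ξ₁ = 0.726 × 798 → ξ₁ = 579.3 kmol.
Yield of D: 1ξ₂ / 798 = 0.29 → ξ₂ = 231.4 kmol.
Outlet amounts (n = n₀ + Σ ν·ξ):
  H: 798 − 1(579.3) = 218.7
  G: 0 + 1(579.3) − 1(231.4) = 347.9
  D: 0 + 1(231.4) = 231.4
Total out = 218.7 + 347.9 + 231.4 = 798 kmol.

798 kmol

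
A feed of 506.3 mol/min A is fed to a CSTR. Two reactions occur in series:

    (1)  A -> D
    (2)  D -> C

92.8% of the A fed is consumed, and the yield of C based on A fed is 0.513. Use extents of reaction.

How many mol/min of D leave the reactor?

Conversion of A: A consumed = 1ξ₁ = 0.928 × 506.3 → ξ₁ = 469.8 mol/min.
Yield of C: 1ξ₂ / 506.3 = 0.513 → ξ₂ = 259.7 mol/min.
Outlet amounts (n = n₀ + Σ ν·ξ):
  A: 506.3 − 1(469.8) = 36.45
  D: 0 + 1(469.8) − 1(259.7) = 210.1
  C: 0 + 1(259.7) = 259.7

210 mol/min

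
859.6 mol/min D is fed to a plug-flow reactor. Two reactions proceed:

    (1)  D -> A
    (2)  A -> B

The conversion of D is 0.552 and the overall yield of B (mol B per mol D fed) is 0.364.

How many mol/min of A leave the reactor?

162 mol/min

Conversion of D: D consumed = 1ξ₁ = 0.552 × 859.6 → ξ₁ = 474.5 mol/min.
Yield of B: 1ξ₂ / 859.6 = 0.364 → ξ₂ = 312.9 mol/min.
Outlet amounts (n = n₀ + Σ ν·ξ):
  D: 859.6 − 1(474.5) = 385.1
  A: 0 + 1(474.5) − 1(312.9) = 161.6
  B: 0 + 1(312.9) = 312.9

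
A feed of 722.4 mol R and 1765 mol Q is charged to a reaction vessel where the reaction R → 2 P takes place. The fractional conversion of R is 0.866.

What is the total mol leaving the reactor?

3110 mol

R reacted = 0.866 × 722.4 = 625.6 mol; ν_R = −1, so ξ = 625.6/1 = 625.6 mol.
Outlet amounts (n = n₀ + ν ξ):
  R: 722.4 − 1(625.6) = 96.8
  P: 0 + 2(625.6) = 1251
  Q: 1765 (inert)
Total out = 96.8 + 1251 + 1765 = 3113 mol.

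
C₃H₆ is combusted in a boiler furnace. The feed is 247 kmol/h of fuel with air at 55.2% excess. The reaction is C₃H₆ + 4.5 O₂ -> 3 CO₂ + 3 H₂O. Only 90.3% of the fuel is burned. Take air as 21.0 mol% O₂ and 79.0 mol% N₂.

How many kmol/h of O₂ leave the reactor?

Stoichiometric O₂ = 4.5 × 247 = 1112 kmol/h; O₂ fed = 1112 × 1.552 = 1725 kmol/h.
N₂ fed = 1725 × 79/21 = 6489 kmol/h.
Fuel reacted = 0.903 × 247 → ξ = 223 kmol/h.
Outlet (n = n₀ + ν ξ):
  C₃H₆: 247 − 1(223) = 23.96
  O₂: 1725 − 4.5(223) = 721.4
  N₂: 6489 (inert)
  CO₂: 0 + 3(223) = 669.1
  H₂O: 0 + 3(223) = 669.1

721 kmol/h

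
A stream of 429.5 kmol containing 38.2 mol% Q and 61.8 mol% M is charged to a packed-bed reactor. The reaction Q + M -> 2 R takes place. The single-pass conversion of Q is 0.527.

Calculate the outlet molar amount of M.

Q reacted = 0.527 × 164.1 = 86.46 kmol; ν_Q = −1, so ξ = 86.46/1 = 86.46 kmol.
Outlet amounts (n = n₀ + ν ξ):
  Q: 164.1 − 1(86.46) = 77.6
  M: 265.4 − 1(86.46) = 179
  R: 0 + 2(86.46) = 172.9

179 kmol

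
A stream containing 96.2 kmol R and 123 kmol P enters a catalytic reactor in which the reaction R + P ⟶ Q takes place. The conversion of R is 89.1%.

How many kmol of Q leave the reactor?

85.7 kmol

R reacted = 0.891 × 96.2 = 85.71 kmol; ν_R = −1, so ξ = 85.71/1 = 85.71 kmol.
Outlet amounts (n = n₀ + ν ξ):
  R: 96.2 − 1(85.71) = 10.49
  P: 123 − 1(85.71) = 37.29
  Q: 0 + 1(85.71) = 85.71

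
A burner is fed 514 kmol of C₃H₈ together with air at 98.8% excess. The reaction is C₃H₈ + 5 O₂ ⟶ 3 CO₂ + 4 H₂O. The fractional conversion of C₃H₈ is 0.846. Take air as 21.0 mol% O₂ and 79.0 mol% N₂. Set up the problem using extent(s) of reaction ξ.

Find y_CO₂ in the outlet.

Stoichiometric O₂ = 5 × 514 = 2570 kmol; O₂ fed = 2570 × 1.988 = 5109 kmol.
N₂ fed = 5109 × 79/21 = 19220 kmol.
Fuel reacted = 0.846 × 514 → ξ = 434.8 kmol.
Outlet (n = n₀ + ν ξ):
  C₃H₈: 514 − 1(434.8) = 79.16
  O₂: 5109 − 5(434.8) = 2935
  N₂: 19220 (inert)
  CO₂: 0 + 3(434.8) = 1305
  H₂O: 0 + 4(434.8) = 1739
Total out = 25280 kmol; y_CO₂ = 1305 / 25280 = 0.05161.

0.0516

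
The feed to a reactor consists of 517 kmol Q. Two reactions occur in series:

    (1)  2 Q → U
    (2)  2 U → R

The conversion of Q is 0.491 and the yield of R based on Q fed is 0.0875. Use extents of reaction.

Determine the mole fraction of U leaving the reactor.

0.106

Conversion of Q: Q consumed = 2ξ₁ = 0.491 × 517 → ξ₁ = 126.9 kmol.
Yield of R: 1ξ₂ / 517 = 0.0875 → ξ₂ = 45.24 kmol.
Outlet amounts (n = n₀ + Σ ν·ξ):
  Q: 517 − 2(126.9) = 263.2
  U: 0 + 1(126.9) − 2(45.24) = 36.45
  R: 0 + 1(45.24) = 45.24
Total out = 344.8 kmol; y_U = 36.45 / 344.8 = 0.1057.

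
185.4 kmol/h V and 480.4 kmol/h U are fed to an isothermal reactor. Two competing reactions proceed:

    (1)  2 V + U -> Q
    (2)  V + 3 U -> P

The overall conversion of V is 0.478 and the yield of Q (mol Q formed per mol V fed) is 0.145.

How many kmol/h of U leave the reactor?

Yield of Q: 1ξ₁ / 185.4 = 0.145 → ξ₁ = 26.88 kmol/h.
Conversion of V: 2ξ₁ + 1ξ₂ = 0.478 × 185.4 = 88.62 → ξ₂ = 34.86 kmol/h.
Outlet amounts (n = n₀ + Σ ν·ξ):
  V: 185.4 − 2(26.88) − 1(34.86) = 96.78
  U: 480.4 − 1(26.88) − 3(34.86) = 349
  Q: 0 + 1(26.88) = 26.88
  P: 0 + 1(34.86) = 34.86

349 kmol/h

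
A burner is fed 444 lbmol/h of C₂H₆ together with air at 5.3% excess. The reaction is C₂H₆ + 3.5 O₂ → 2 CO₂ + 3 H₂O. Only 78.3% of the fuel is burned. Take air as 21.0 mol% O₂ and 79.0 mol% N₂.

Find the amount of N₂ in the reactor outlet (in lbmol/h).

Stoichiometric O₂ = 3.5 × 444 = 1554 lbmol/h; O₂ fed = 1554 × 1.053 = 1636 lbmol/h.
N₂ fed = 1636 × 79/21 = 6156 lbmol/h.
Fuel reacted = 0.783 × 444 → ξ = 347.7 lbmol/h.
Outlet (n = n₀ + ν ξ):
  C₂H₆: 444 − 1(347.7) = 96.35
  O₂: 1636 − 3.5(347.7) = 419.6
  N₂: 6156 (inert)
  CO₂: 0 + 2(347.7) = 695.3
  H₂O: 0 + 3(347.7) = 1043

6160 lbmol/h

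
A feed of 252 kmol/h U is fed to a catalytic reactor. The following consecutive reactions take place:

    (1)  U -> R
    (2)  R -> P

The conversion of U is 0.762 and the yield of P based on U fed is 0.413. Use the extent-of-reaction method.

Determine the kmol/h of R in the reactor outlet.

87.9 kmol/h

Conversion of U: U consumed = 1ξ₁ = 0.762 × 252 → ξ₁ = 192 kmol/h.
Yield of P: 1ξ₂ / 252 = 0.413 → ξ₂ = 104.1 kmol/h.
Outlet amounts (n = n₀ + Σ ν·ξ):
  U: 252 − 1(192) = 59.98
  R: 0 + 1(192) − 1(104.1) = 87.95
  P: 0 + 1(104.1) = 104.1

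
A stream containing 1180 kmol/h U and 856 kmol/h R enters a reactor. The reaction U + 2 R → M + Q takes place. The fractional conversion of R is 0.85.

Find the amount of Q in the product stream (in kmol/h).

R reacted = 0.85 × 856 = 727.6 kmol/h; ν_R = −2, so ξ = 727.6/2 = 363.8 kmol/h.
Outlet amounts (n = n₀ + ν ξ):
  U: 1180 − 1(363.8) = 816.2
  R: 856 − 2(363.8) = 128.4
  M: 0 + 1(363.8) = 363.8
  Q: 0 + 1(363.8) = 363.8

364 kmol/h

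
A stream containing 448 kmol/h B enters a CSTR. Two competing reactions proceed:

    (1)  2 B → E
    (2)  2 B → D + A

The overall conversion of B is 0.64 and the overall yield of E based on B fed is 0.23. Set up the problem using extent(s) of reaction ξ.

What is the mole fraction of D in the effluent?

Yield of E: 1ξ₁ / 448 = 0.23 → ξ₁ = 103 kmol/h.
Conversion of B: 2ξ₁ + 2ξ₂ = 0.64 × 448 = 286.7 → ξ₂ = 40.32 kmol/h.
Outlet amounts (n = n₀ + Σ ν·ξ):
  B: 448 − 2(103) − 2(40.32) = 161.3
  E: 0 + 1(103) = 103
  D: 0 + 1(40.32) = 40.32
  A: 0 + 1(40.32) = 40.32
Total out = 345 kmol/h; y_D = 40.32 / 345 = 0.1169.

0.117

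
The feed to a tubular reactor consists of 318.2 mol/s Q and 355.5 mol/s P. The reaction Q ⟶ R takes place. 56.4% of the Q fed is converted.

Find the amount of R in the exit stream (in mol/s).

179 mol/s

Q reacted = 0.564 × 318.2 = 179.5 mol/s; ν_Q = −1, so ξ = 179.5/1 = 179.5 mol/s.
Outlet amounts (n = n₀ + ν ξ):
  Q: 318.2 − 1(179.5) = 138.7
  R: 0 + 1(179.5) = 179.5
  P: 355.5 (inert)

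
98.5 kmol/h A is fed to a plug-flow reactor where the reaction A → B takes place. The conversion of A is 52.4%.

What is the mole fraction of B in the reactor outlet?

A reacted = 0.524 × 98.5 = 51.61 kmol/h; ν_A = −1, so ξ = 51.61/1 = 51.61 kmol/h.
Outlet amounts (n = n₀ + ν ξ):
  A: 98.5 − 1(51.61) = 46.89
  B: 0 + 1(51.61) = 51.61
Total out = 98.5 kmol/h; y_B = 51.61 / 98.5 = 0.524.

0.524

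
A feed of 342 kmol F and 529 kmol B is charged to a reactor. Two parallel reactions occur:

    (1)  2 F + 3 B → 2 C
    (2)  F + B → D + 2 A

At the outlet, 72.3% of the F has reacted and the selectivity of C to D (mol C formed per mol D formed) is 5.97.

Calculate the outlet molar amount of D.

35.5 kmol

Conversion of F: F consumed = 0.723 × 342 = 247.3 kmol = 2ξ₁ + 1ξ₂.
Selectivity: 2ξ₁ / (1ξ₂) = 5.97 → ξ₁ = 2.985 ξ₂.
Substitute: (2·2.985 + 1) ξ₂ = 247.3 → ξ₂ = 35.48 kmol, ξ₁ = 105.9 kmol.
Outlet amounts (n = n₀ + Σ ν·ξ):
  F: 342 − 2(105.9) − 1(35.48) = 94.73
  B: 529 − 3(105.9) − 1(35.48) = 175.8
  C: 0 + 2(105.9) = 211.8
  D: 0 + 1(35.48) = 35.48
  A: 0 + 2(35.48) = 70.95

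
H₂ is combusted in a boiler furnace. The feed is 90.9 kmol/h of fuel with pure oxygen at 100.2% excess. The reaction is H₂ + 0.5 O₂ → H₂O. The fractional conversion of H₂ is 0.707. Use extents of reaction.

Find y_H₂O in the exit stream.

Stoichiometric O₂ = 0.5 × 90.9 = 45.45 kmol/h; O₂ fed = 45.45 × 2.002 = 90.99 kmol/h.
Fuel reacted = 0.707 × 90.9 → ξ = 64.27 kmol/h.
Outlet (n = n₀ + ν ξ):
  H₂: 90.9 − 1(64.27) = 26.63
  O₂: 90.99 − 0.5(64.27) = 58.86
  H₂O: 0 + 1(64.27) = 64.27
Total out = 149.8 kmol/h; y_H₂O = 64.27 / 149.8 = 0.4291.

0.429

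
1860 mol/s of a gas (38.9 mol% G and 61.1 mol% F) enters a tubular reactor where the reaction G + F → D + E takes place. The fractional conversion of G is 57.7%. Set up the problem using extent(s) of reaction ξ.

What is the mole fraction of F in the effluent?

0.387

G reacted = 0.577 × 723.5 = 417.5 mol/s; ν_G = −1, so ξ = 417.5/1 = 417.5 mol/s.
Outlet amounts (n = n₀ + ν ξ):
  G: 723.5 − 1(417.5) = 306.1
  F: 1136 − 1(417.5) = 719
  D: 0 + 1(417.5) = 417.5
  E: 0 + 1(417.5) = 417.5
Total out = 1860 mol/s; y_F = 719 / 1860 = 0.3865.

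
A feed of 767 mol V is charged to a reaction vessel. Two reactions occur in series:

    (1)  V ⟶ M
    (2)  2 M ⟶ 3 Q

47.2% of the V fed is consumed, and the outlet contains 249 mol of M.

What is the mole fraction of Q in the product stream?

0.206

Conversion of V: V consumed = 1ξ₁ = 0.472 × 767 → ξ₁ = 362 mol.
M balance: n_M = 0 + 1ξ₁ − 2ξ₂ = 249 → ξ₂ = (1·362 − 249)/2 = 56.51 mol.
Outlet amounts (n = n₀ + Σ ν·ξ):
  V: 767 − 1(362) = 405
  M: 0 + 1(362) − 2(56.51) = 249
  Q: 0 + 3(56.51) = 169.5
Total out = 823.5 mol; y_Q = 169.5 / 823.5 = 0.2059.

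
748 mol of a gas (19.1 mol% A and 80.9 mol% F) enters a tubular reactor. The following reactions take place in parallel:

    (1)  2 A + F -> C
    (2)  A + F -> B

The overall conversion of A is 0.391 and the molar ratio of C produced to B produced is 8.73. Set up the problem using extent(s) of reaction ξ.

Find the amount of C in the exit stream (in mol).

Conversion of A: A consumed = 0.391 × 142.9 = 55.86 mol = 2ξ₁ + 1ξ₂.
Selectivity: 1ξ₁ / (1ξ₂) = 8.73 → ξ₁ = 8.73 ξ₂.
Substitute: (2·8.73 + 1) ξ₂ = 55.86 → ξ₂ = 3.026 mol, ξ₁ = 26.42 mol.
Outlet amounts (n = n₀ + Σ ν·ξ):
  A: 142.9 − 2(26.42) − 1(3.026) = 87.01
  F: 605.1 − 1(26.42) − 1(3.026) = 575.7
  C: 0 + 1(26.42) = 26.42
  B: 0 + 1(3.026) = 3.026

26.4 mol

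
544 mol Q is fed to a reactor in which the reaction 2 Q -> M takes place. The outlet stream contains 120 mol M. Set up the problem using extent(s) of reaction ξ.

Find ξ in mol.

ξ = 120 mol

For M: n = n₀ + 1ξ → 120 = 0 + 1ξ, giving ξ = 120 mol.
Outlet amounts (n = n₀ + ν ξ):
  Q: 544 − 2(120) = 304
  M: 0 + 1(120) = 120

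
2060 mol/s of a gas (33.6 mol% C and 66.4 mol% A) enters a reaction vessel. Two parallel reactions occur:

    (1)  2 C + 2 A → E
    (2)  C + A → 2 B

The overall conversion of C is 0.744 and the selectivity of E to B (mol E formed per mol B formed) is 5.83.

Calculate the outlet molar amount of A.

853 mol/s

Conversion of C: C consumed = 0.744 × 692.2 = 515 mol/s = 2ξ₁ + 1ξ₂.
Selectivity: 1ξ₁ / (2ξ₂) = 5.83 → ξ₁ = 11.66 ξ₂.
Substitute: (2·11.66 + 1) ξ₂ = 515 → ξ₂ = 21.17 mol/s, ξ₁ = 246.9 mol/s.
Outlet amounts (n = n₀ + Σ ν·ξ):
  C: 692.2 − 2(246.9) − 1(21.17) = 177.2
  A: 1368 − 2(246.9) − 1(21.17) = 852.9
  E: 0 + 1(246.9) = 246.9
  B: 0 + 2(21.17) = 42.35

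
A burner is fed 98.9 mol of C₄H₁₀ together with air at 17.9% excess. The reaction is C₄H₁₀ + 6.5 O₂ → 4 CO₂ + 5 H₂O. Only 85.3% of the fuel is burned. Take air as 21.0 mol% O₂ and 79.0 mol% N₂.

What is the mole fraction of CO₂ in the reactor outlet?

Stoichiometric O₂ = 6.5 × 98.9 = 642.9 mol; O₂ fed = 642.9 × 1.179 = 757.9 mol.
N₂ fed = 757.9 × 79/21 = 2851 mol.
Fuel reacted = 0.853 × 98.9 → ξ = 84.36 mol.
Outlet (n = n₀ + ν ξ):
  C₄H₁₀: 98.9 − 1(84.36) = 14.54
  O₂: 757.9 − 6.5(84.36) = 209.6
  N₂: 2851 (inert)
  CO₂: 0 + 4(84.36) = 337.4
  H₂O: 0 + 5(84.36) = 421.8
Total out = 3835 mol; y_CO₂ = 337.4 / 3835 = 0.088.

0.088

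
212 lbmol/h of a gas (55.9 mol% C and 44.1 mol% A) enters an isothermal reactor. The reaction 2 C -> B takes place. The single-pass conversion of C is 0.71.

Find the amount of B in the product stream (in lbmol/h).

C reacted = 0.71 × 118.5 = 84.14 lbmol/h; ν_C = −2, so ξ = 84.14/2 = 42.07 lbmol/h.
Outlet amounts (n = n₀ + ν ξ):
  C: 118.5 − 2(42.07) = 34.37
  B: 0 + 1(42.07) = 42.07
  A: 93.49 (inert)

42.1 lbmol/h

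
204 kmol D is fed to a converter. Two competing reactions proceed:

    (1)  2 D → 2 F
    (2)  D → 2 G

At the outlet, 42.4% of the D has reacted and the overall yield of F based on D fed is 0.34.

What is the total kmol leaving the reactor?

221 kmol

Yield of F: 2ξ₁ / 204 = 0.34 → ξ₁ = 34.68 kmol.
Conversion of D: 2ξ₁ + 1ξ₂ = 0.424 × 204 = 86.5 → ξ₂ = 17.14 kmol.
Outlet amounts (n = n₀ + Σ ν·ξ):
  D: 204 − 2(34.68) − 1(17.14) = 117.5
  F: 0 + 2(34.68) = 69.36
  G: 0 + 2(17.14) = 34.27
Total out = 117.5 + 69.36 + 34.27 = 221.1 kmol.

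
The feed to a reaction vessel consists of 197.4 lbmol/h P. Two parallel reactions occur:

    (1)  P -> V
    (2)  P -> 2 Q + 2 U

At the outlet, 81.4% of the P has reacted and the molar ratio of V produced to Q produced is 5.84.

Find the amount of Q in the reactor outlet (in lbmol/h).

25.3 lbmol/h

Conversion of P: P consumed = 0.814 × 197.4 = 160.7 lbmol/h = 1ξ₁ + 1ξ₂.
Selectivity: 1ξ₁ / (2ξ₂) = 5.84 → ξ₁ = 11.68 ξ₂.
Substitute: (1·11.68 + 1) ξ₂ = 160.7 → ξ₂ = 12.67 lbmol/h, ξ₁ = 148 lbmol/h.
Outlet amounts (n = n₀ + Σ ν·ξ):
  P: 197.4 − 1(148) − 1(12.67) = 36.72
  V: 0 + 1(148) = 148
  Q: 0 + 2(12.67) = 25.34
  U: 0 + 2(12.67) = 25.34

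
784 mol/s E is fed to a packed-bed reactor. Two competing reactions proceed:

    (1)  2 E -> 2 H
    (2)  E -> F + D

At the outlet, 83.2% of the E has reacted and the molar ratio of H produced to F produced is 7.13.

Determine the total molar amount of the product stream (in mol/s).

Conversion of E: E consumed = 0.832 × 784 = 652.3 mol/s = 2ξ₁ + 1ξ₂.
Selectivity: 2ξ₁ / (1ξ₂) = 7.13 → ξ₁ = 3.565 ξ₂.
Substitute: (2·3.565 + 1) ξ₂ = 652.3 → ξ₂ = 80.23 mol/s, ξ₁ = 286 mol/s.
Outlet amounts (n = n₀ + Σ ν·ξ):
  E: 784 − 2(286) − 1(80.23) = 131.7
  H: 0 + 2(286) = 572.1
  F: 0 + 1(80.23) = 80.23
  D: 0 + 1(80.23) = 80.23
Total out = 131.7 + 572.1 + 80.23 + 80.23 = 864.2 mol/s.

864 mol/s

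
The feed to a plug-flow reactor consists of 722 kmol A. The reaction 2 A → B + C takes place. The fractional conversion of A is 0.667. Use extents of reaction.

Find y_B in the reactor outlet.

0.334

A reacted = 0.667 × 722 = 481.6 kmol; ν_A = −2, so ξ = 481.6/2 = 240.8 kmol.
Outlet amounts (n = n₀ + ν ξ):
  A: 722 − 2(240.8) = 240.4
  B: 0 + 1(240.8) = 240.8
  C: 0 + 1(240.8) = 240.8
Total out = 722 kmol; y_B = 240.8 / 722 = 0.3335.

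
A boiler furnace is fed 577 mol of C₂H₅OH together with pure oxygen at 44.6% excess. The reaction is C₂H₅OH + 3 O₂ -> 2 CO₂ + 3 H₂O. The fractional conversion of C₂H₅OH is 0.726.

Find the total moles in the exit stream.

Stoichiometric O₂ = 3 × 577 = 1731 mol; O₂ fed = 1731 × 1.446 = 2503 mol.
Fuel reacted = 0.726 × 577 → ξ = 418.9 mol.
Outlet (n = n₀ + ν ξ):
  C₂H₅OH: 577 − 1(418.9) = 158.1
  O₂: 2503 − 3(418.9) = 1246
  CO₂: 0 + 2(418.9) = 837.8
  H₂O: 0 + 3(418.9) = 1257
Total out = 158.1 + 1246 + 837.8 + 1257 = 3499 mol.

3500 mol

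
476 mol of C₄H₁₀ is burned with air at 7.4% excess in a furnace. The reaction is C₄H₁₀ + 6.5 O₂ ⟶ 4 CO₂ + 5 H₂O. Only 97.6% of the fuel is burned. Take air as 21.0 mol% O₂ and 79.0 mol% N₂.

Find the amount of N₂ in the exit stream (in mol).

Stoichiometric O₂ = 6.5 × 476 = 3094 mol; O₂ fed = 3094 × 1.074 = 3323 mol.
N₂ fed = 3323 × 79/21 = 12500 mol.
Fuel reacted = 0.976 × 476 → ξ = 464.6 mol.
Outlet (n = n₀ + ν ξ):
  C₄H₁₀: 476 − 1(464.6) = 11.42
  O₂: 3323 − 6.5(464.6) = 303.2
  N₂: 12500 (inert)
  CO₂: 0 + 4(464.6) = 1858
  H₂O: 0 + 5(464.6) = 2323

12500 mol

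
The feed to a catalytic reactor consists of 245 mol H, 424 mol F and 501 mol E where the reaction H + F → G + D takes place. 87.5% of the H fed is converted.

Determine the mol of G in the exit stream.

H reacted = 0.875 × 245 = 214.4 mol; ν_H = −1, so ξ = 214.4/1 = 214.4 mol.
Outlet amounts (n = n₀ + ν ξ):
  H: 245 − 1(214.4) = 30.62
  F: 424 − 1(214.4) = 209.6
  G: 0 + 1(214.4) = 214.4
  D: 0 + 1(214.4) = 214.4
  E: 501 (inert)

214 mol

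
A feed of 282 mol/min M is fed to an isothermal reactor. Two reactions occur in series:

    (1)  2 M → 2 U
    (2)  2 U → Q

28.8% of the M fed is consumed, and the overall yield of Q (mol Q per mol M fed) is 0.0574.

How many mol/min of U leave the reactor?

Conversion of M: M consumed = 2ξ₁ = 0.288 × 282 → ξ₁ = 40.61 mol/min.
Yield of Q: 1ξ₂ / 282 = 0.0574 → ξ₂ = 16.19 mol/min.
Outlet amounts (n = n₀ + Σ ν·ξ):
  M: 282 − 2(40.61) = 200.8
  U: 0 + 2(40.61) − 2(16.19) = 48.84
  Q: 0 + 1(16.19) = 16.19

48.8 mol/min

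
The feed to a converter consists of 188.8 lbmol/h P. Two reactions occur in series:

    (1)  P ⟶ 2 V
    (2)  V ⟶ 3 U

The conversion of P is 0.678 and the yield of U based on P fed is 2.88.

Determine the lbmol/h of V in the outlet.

Conversion of P: P consumed = 1ξ₁ = 0.678 × 188.8 → ξ₁ = 128 lbmol/h.
Yield of U: 3ξ₂ / 188.8 = 2.88 → ξ₂ = 181.2 lbmol/h.
Outlet amounts (n = n₀ + Σ ν·ξ):
  P: 188.8 − 1(128) = 60.79
  V: 0 + 2(128) − 1(181.2) = 74.76
  U: 0 + 3(181.2) = 543.7

74.8 lbmol/h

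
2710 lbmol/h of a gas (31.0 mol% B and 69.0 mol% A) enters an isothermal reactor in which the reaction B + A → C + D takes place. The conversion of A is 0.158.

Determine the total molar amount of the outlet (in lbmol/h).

2710 lbmol/h

A reacted = 0.158 × 1870 = 295.4 lbmol/h; ν_A = −1, so ξ = 295.4/1 = 295.4 lbmol/h.
Outlet amounts (n = n₀ + ν ξ):
  B: 840.1 − 1(295.4) = 544.7
  A: 1870 − 1(295.4) = 1574
  C: 0 + 1(295.4) = 295.4
  D: 0 + 1(295.4) = 295.4
Total out = 544.7 + 1574 + 295.4 + 295.4 = 2710 lbmol/h.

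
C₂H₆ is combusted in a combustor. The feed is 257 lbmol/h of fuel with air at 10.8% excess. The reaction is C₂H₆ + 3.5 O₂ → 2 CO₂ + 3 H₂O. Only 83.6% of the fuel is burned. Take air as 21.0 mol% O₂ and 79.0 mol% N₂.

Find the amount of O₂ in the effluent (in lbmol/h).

Stoichiometric O₂ = 3.5 × 257 = 899.5 lbmol/h; O₂ fed = 899.5 × 1.108 = 996.6 lbmol/h.
N₂ fed = 996.6 × 79/21 = 3749 lbmol/h.
Fuel reacted = 0.836 × 257 → ξ = 214.9 lbmol/h.
Outlet (n = n₀ + ν ξ):
  C₂H₆: 257 − 1(214.9) = 42.15
  O₂: 996.6 − 3.5(214.9) = 244.7
  N₂: 3749 (inert)
  CO₂: 0 + 2(214.9) = 429.7
  H₂O: 0 + 3(214.9) = 644.6

245 lbmol/h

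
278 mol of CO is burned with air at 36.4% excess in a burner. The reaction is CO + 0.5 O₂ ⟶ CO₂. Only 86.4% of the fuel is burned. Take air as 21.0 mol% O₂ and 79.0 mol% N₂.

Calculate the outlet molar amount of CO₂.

Stoichiometric O₂ = 0.5 × 278 = 139 mol; O₂ fed = 139 × 1.364 = 189.6 mol.
N₂ fed = 189.6 × 79/21 = 713.2 mol.
Fuel reacted = 0.864 × 278 → ξ = 240.2 mol.
Outlet (n = n₀ + ν ξ):
  CO: 278 − 1(240.2) = 37.81
  O₂: 189.6 − 0.5(240.2) = 69.5
  N₂: 713.2 (inert)
  CO₂: 0 + 1(240.2) = 240.2

240 mol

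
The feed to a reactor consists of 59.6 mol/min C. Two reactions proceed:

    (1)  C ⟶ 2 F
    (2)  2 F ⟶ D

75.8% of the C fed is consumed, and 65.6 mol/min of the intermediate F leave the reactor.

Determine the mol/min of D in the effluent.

Conversion of C: C consumed = 1ξ₁ = 0.758 × 59.6 → ξ₁ = 45.18 mol/min.
F balance: n_F = 0 + 2ξ₁ − 2ξ₂ = 65.6 → ξ₂ = (2·45.18 − 65.6)/2 = 12.38 mol/min.
Outlet amounts (n = n₀ + Σ ν·ξ):
  C: 59.6 − 1(45.18) = 14.42
  F: 0 + 2(45.18) − 2(12.38) = 65.6
  D: 0 + 1(12.38) = 12.38

12.4 mol/min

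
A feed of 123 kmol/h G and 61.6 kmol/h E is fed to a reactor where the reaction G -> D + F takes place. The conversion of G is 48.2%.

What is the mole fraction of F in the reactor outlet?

0.243

G reacted = 0.482 × 123 = 59.29 kmol/h; ν_G = −1, so ξ = 59.29/1 = 59.29 kmol/h.
Outlet amounts (n = n₀ + ν ξ):
  G: 123 − 1(59.29) = 63.71
  D: 0 + 1(59.29) = 59.29
  F: 0 + 1(59.29) = 59.29
  E: 61.6 (inert)
Total out = 243.9 kmol/h; y_F = 59.29 / 243.9 = 0.2431.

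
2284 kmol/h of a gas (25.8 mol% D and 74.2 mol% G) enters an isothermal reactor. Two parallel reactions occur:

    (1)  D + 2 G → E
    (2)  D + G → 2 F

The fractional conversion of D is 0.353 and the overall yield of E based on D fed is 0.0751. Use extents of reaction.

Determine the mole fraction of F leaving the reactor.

0.149

Yield of E: 1ξ₁ / 589.3 = 0.0751 → ξ₁ = 44.25 kmol/h.
Conversion of D: 1ξ₁ + 1ξ₂ = 0.353 × 589.3 = 208 → ξ₂ = 163.8 kmol/h.
Outlet amounts (n = n₀ + Σ ν·ξ):
  D: 589.3 − 1(44.25) − 1(163.8) = 381.3
  G: 1695 − 2(44.25) − 1(163.8) = 1442
  E: 0 + 1(44.25) = 44.25
  F: 0 + 2(163.8) = 327.5
Total out = 2195 kmol/h; y_F = 327.5 / 2195 = 0.1492.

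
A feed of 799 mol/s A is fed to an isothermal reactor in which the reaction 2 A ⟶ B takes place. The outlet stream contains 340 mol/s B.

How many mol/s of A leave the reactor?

For B: n = n₀ + 1ξ → 340 = 0 + 1ξ, giving ξ = 340 mol/s.
Outlet amounts (n = n₀ + ν ξ):
  A: 799 − 2(340) = 119
  B: 0 + 1(340) = 340

119 mol/s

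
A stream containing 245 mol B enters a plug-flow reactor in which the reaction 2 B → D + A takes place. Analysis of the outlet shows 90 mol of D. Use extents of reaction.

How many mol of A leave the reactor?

For D: n = n₀ + 1ξ → 90 = 0 + 1ξ, giving ξ = 90 mol.
Outlet amounts (n = n₀ + ν ξ):
  B: 245 − 2(90) = 65
  D: 0 + 1(90) = 90
  A: 0 + 1(90) = 90

90 mol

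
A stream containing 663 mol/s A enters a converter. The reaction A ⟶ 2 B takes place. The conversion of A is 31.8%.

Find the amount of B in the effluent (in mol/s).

422 mol/s

A reacted = 0.318 × 663 = 210.8 mol/s; ν_A = −1, so ξ = 210.8/1 = 210.8 mol/s.
Outlet amounts (n = n₀ + ν ξ):
  A: 663 − 1(210.8) = 452.2
  B: 0 + 2(210.8) = 421.7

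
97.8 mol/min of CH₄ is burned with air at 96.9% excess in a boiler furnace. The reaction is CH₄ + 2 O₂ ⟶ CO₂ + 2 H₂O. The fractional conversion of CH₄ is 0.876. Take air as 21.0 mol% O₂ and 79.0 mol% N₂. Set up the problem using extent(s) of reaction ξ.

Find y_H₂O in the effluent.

Stoichiometric O₂ = 2 × 97.8 = 195.6 mol/min; O₂ fed = 195.6 × 1.969 = 385.1 mol/min.
N₂ fed = 385.1 × 79/21 = 1449 mol/min.
Fuel reacted = 0.876 × 97.8 → ξ = 85.67 mol/min.
Outlet (n = n₀ + ν ξ):
  CH₄: 97.8 − 1(85.67) = 12.13
  O₂: 385.1 − 2(85.67) = 213.8
  N₂: 1449 (inert)
  CO₂: 0 + 1(85.67) = 85.67
  H₂O: 0 + 2(85.67) = 171.3
Total out = 1932 mol/min; y_H₂O = 171.3 / 1932 = 0.0887.

0.0887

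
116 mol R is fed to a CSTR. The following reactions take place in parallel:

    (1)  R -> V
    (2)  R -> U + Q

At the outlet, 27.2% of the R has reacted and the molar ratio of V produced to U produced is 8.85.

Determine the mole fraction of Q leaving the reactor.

Conversion of R: R consumed = 0.272 × 116 = 31.55 mol = 1ξ₁ + 1ξ₂.
Selectivity: 1ξ₁ / (1ξ₂) = 8.85 → ξ₁ = 8.85 ξ₂.
Substitute: (1·8.85 + 1) ξ₂ = 31.55 → ξ₂ = 3.203 mol, ξ₁ = 28.35 mol.
Outlet amounts (n = n₀ + Σ ν·ξ):
  R: 116 − 1(28.35) − 1(3.203) = 84.45
  V: 0 + 1(28.35) = 28.35
  U: 0 + 1(3.203) = 3.203
  Q: 0 + 1(3.203) = 3.203
Total out = 119.2 mol; y_Q = 3.203 / 119.2 = 0.02687.

0.0269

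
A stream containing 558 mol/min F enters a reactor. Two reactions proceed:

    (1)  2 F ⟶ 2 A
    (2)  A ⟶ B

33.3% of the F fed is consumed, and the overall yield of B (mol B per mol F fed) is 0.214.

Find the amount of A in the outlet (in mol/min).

Conversion of F: F consumed = 2ξ₁ = 0.333 × 558 → ξ₁ = 92.91 mol/min.
Yield of B: 1ξ₂ / 558 = 0.214 → ξ₂ = 119.4 mol/min.
Outlet amounts (n = n₀ + Σ ν·ξ):
  F: 558 − 2(92.91) = 372.2
  A: 0 + 2(92.91) − 1(119.4) = 66.4
  B: 0 + 1(119.4) = 119.4

66.4 mol/min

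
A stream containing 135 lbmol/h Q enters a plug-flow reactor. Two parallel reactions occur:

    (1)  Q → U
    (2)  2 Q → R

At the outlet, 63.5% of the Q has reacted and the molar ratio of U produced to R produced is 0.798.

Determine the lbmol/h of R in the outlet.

30.6 lbmol/h

Conversion of Q: Q consumed = 0.635 × 135 = 85.72 lbmol/h = 1ξ₁ + 2ξ₂.
Selectivity: 1ξ₁ / (1ξ₂) = 0.798 → ξ₁ = 0.798 ξ₂.
Substitute: (1·0.798 + 2) ξ₂ = 85.72 → ξ₂ = 30.64 lbmol/h, ξ₁ = 24.45 lbmol/h.
Outlet amounts (n = n₀ + Σ ν·ξ):
  Q: 135 − 1(24.45) − 2(30.64) = 49.28
  U: 0 + 1(24.45) = 24.45
  R: 0 + 1(30.64) = 30.64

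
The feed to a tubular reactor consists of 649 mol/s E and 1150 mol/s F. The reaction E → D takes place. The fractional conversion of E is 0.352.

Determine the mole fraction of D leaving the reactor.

E reacted = 0.352 × 649 = 228.4 mol/s; ν_E = −1, so ξ = 228.4/1 = 228.4 mol/s.
Outlet amounts (n = n₀ + ν ξ):
  E: 649 − 1(228.4) = 420.6
  D: 0 + 1(228.4) = 228.4
  F: 1150 (inert)
Total out = 1799 mol/s; y_D = 228.4 / 1799 = 0.127.

0.127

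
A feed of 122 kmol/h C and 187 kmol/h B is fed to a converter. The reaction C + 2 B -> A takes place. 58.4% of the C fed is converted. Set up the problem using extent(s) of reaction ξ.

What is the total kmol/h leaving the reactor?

167 kmol/h

C reacted = 0.584 × 122 = 71.25 kmol/h; ν_C = −1, so ξ = 71.25/1 = 71.25 kmol/h.
Outlet amounts (n = n₀ + ν ξ):
  C: 122 − 1(71.25) = 50.75
  B: 187 − 2(71.25) = 44.5
  A: 0 + 1(71.25) = 71.25
Total out = 50.75 + 44.5 + 71.25 = 166.5 kmol/h.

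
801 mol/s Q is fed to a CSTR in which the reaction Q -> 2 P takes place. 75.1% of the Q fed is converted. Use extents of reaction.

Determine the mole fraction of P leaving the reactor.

Q reacted = 0.751 × 801 = 601.6 mol/s; ν_Q = −1, so ξ = 601.6/1 = 601.6 mol/s.
Outlet amounts (n = n₀ + ν ξ):
  Q: 801 − 1(601.6) = 199.4
  P: 0 + 2(601.6) = 1203
Total out = 1403 mol/s; y_P = 1203 / 1403 = 0.8578.

0.858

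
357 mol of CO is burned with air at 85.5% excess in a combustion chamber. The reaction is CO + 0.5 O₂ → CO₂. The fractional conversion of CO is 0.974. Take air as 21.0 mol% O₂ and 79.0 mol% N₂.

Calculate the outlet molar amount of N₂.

1250 mol

Stoichiometric O₂ = 0.5 × 357 = 178.5 mol; O₂ fed = 178.5 × 1.855 = 331.1 mol.
N₂ fed = 331.1 × 79/21 = 1246 mol.
Fuel reacted = 0.974 × 357 → ξ = 347.7 mol.
Outlet (n = n₀ + ν ξ):
  CO: 357 − 1(347.7) = 9.282
  O₂: 331.1 − 0.5(347.7) = 157.3
  N₂: 1246 (inert)
  CO₂: 0 + 1(347.7) = 347.7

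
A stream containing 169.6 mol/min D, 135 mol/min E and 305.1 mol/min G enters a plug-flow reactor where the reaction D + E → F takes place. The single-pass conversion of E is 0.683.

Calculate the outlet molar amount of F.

92.2 mol/min

E reacted = 0.683 × 135 = 92.21 mol/min; ν_E = −1, so ξ = 92.21/1 = 92.21 mol/min.
Outlet amounts (n = n₀ + ν ξ):
  D: 169.6 − 1(92.21) = 77.39
  E: 135 − 1(92.21) = 42.79
  F: 0 + 1(92.21) = 92.21
  G: 305.1 (inert)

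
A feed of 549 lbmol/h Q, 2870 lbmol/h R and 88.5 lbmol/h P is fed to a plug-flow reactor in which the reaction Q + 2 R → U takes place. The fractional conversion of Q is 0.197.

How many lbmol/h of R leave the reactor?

2650 lbmol/h

Q reacted = 0.197 × 549 = 108.2 lbmol/h; ν_Q = −1, so ξ = 108.2/1 = 108.2 lbmol/h.
Outlet amounts (n = n₀ + ν ξ):
  Q: 549 − 1(108.2) = 440.8
  R: 2870 − 2(108.2) = 2654
  U: 0 + 1(108.2) = 108.2
  P: 88.5 (inert)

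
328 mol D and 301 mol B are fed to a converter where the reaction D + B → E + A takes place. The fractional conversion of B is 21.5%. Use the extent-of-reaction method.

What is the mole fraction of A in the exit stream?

B reacted = 0.215 × 301 = 64.72 mol; ν_B = −1, so ξ = 64.72/1 = 64.72 mol.
Outlet amounts (n = n₀ + ν ξ):
  D: 328 − 1(64.72) = 263.3
  B: 301 − 1(64.72) = 236.3
  E: 0 + 1(64.72) = 64.72
  A: 0 + 1(64.72) = 64.72
Total out = 629 mol; y_A = 64.72 / 629 = 0.1029.

0.103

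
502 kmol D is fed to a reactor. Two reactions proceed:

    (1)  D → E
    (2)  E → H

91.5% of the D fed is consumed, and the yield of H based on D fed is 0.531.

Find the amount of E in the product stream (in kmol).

Conversion of D: D consumed = 1ξ₁ = 0.915 × 502 → ξ₁ = 459.3 kmol.
Yield of H: 1ξ₂ / 502 = 0.531 → ξ₂ = 266.6 kmol.
Outlet amounts (n = n₀ + Σ ν·ξ):
  D: 502 − 1(459.3) = 42.67
  E: 0 + 1(459.3) − 1(266.6) = 192.8
  H: 0 + 1(266.6) = 266.6

193 kmol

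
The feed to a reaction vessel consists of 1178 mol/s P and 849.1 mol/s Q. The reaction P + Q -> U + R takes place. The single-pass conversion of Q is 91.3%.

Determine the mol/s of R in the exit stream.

Q reacted = 0.913 × 849.1 = 775.2 mol/s; ν_Q = −1, so ξ = 775.2/1 = 775.2 mol/s.
Outlet amounts (n = n₀ + ν ξ):
  P: 1178 − 1(775.2) = 402.8
  Q: 849.1 − 1(775.2) = 73.87
  U: 0 + 1(775.2) = 775.2
  R: 0 + 1(775.2) = 775.2

775 mol/s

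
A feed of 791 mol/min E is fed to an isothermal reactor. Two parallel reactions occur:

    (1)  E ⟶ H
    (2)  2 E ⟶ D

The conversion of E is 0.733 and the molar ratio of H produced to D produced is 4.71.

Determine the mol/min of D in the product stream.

86.4 mol/min

Conversion of E: E consumed = 0.733 × 791 = 579.8 mol/min = 1ξ₁ + 2ξ₂.
Selectivity: 1ξ₁ / (1ξ₂) = 4.71 → ξ₁ = 4.71 ξ₂.
Substitute: (1·4.71 + 2) ξ₂ = 579.8 → ξ₂ = 86.41 mol/min, ξ₁ = 407 mol/min.
Outlet amounts (n = n₀ + Σ ν·ξ):
  E: 791 − 1(407) − 2(86.41) = 211.2
  H: 0 + 1(407) = 407
  D: 0 + 1(86.41) = 86.41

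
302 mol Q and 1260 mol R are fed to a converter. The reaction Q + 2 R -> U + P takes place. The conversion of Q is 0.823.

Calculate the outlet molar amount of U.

Q reacted = 0.823 × 302 = 248.5 mol; ν_Q = −1, so ξ = 248.5/1 = 248.5 mol.
Outlet amounts (n = n₀ + ν ξ):
  Q: 302 − 1(248.5) = 53.45
  R: 1260 − 2(248.5) = 762.9
  U: 0 + 1(248.5) = 248.5
  P: 0 + 1(248.5) = 248.5

249 mol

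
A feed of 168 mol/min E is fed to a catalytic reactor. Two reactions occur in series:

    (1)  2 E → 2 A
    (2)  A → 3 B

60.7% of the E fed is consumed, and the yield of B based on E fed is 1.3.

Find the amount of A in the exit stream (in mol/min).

Conversion of E: E consumed = 2ξ₁ = 0.607 × 168 → ξ₁ = 50.99 mol/min.
Yield of B: 3ξ₂ / 168 = 1.3 → ξ₂ = 72.8 mol/min.
Outlet amounts (n = n₀ + Σ ν·ξ):
  E: 168 − 2(50.99) = 66.02
  A: 0 + 2(50.99) − 1(72.8) = 29.18
  B: 0 + 3(72.8) = 218.4

29.2 mol/min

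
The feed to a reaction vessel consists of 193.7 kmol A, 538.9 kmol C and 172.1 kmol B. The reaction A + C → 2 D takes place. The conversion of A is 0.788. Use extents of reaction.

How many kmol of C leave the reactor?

386 kmol

A reacted = 0.788 × 193.7 = 152.6 kmol; ν_A = −1, so ξ = 152.6/1 = 152.6 kmol.
Outlet amounts (n = n₀ + ν ξ):
  A: 193.7 − 1(152.6) = 41.06
  C: 538.9 − 1(152.6) = 386.3
  D: 0 + 2(152.6) = 305.3
  B: 172.1 (inert)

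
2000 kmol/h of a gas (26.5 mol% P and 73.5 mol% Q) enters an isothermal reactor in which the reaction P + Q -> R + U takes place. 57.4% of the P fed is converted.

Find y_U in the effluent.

0.152

P reacted = 0.574 × 530 = 304.2 kmol/h; ν_P = −1, so ξ = 304.2/1 = 304.2 kmol/h.
Outlet amounts (n = n₀ + ν ξ):
  P: 530 − 1(304.2) = 225.8
  Q: 1470 − 1(304.2) = 1166
  R: 0 + 1(304.2) = 304.2
  U: 0 + 1(304.2) = 304.2
Total out = 2000 kmol/h; y_U = 304.2 / 2000 = 0.1521.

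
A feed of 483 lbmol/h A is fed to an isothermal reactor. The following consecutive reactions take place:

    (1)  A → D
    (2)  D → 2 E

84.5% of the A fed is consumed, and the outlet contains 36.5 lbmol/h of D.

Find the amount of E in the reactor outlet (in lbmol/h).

743 lbmol/h

Conversion of A: A consumed = 1ξ₁ = 0.845 × 483 → ξ₁ = 408.1 lbmol/h.
D balance: n_D = 0 + 1ξ₁ − 1ξ₂ = 36.5 → ξ₂ = (1·408.1 − 36.5)/1 = 371.6 lbmol/h.
Outlet amounts (n = n₀ + Σ ν·ξ):
  A: 483 − 1(408.1) = 74.87
  D: 0 + 1(408.1) − 1(371.6) = 36.5
  E: 0 + 2(371.6) = 743.3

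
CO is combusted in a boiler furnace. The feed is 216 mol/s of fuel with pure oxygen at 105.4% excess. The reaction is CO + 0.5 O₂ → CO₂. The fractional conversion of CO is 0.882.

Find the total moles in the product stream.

Stoichiometric O₂ = 0.5 × 216 = 108 mol/s; O₂ fed = 108 × 2.054 = 221.8 mol/s.
Fuel reacted = 0.882 × 216 → ξ = 190.5 mol/s.
Outlet (n = n₀ + ν ξ):
  CO: 216 − 1(190.5) = 25.49
  O₂: 221.8 − 0.5(190.5) = 126.6
  CO₂: 0 + 1(190.5) = 190.5
Total out = 25.49 + 126.6 + 190.5 = 342.6 mol/s.

343 mol/s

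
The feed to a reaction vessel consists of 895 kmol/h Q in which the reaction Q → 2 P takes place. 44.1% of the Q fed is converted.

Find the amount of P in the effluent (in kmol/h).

789 kmol/h

Q reacted = 0.441 × 895 = 394.7 kmol/h; ν_Q = −1, so ξ = 394.7/1 = 394.7 kmol/h.
Outlet amounts (n = n₀ + ν ξ):
  Q: 895 − 1(394.7) = 500.3
  P: 0 + 2(394.7) = 789.4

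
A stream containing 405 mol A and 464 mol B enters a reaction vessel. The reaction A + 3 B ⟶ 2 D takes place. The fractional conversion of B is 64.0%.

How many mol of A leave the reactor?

B reacted = 0.64 × 464 = 297 mol; ν_B = −3, so ξ = 297/3 = 98.99 mol.
Outlet amounts (n = n₀ + ν ξ):
  A: 405 − 1(98.99) = 306
  B: 464 − 3(98.99) = 167
  D: 0 + 2(98.99) = 198

306 mol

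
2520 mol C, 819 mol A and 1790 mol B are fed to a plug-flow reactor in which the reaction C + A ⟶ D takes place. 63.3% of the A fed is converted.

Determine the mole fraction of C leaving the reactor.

A reacted = 0.633 × 819 = 518.4 mol; ν_A = −1, so ξ = 518.4/1 = 518.4 mol.
Outlet amounts (n = n₀ + ν ξ):
  C: 2520 − 1(518.4) = 2002
  A: 819 − 1(518.4) = 300.6
  D: 0 + 1(518.4) = 518.4
  B: 1790 (inert)
Total out = 4611 mol; y_C = 2002 / 4611 = 0.4341.

0.434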